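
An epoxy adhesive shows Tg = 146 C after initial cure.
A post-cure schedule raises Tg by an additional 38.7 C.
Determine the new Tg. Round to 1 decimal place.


New Tg = 146 + 38.7
= 184.7 C

184.7


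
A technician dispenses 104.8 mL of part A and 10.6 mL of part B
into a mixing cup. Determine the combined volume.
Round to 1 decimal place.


Combined volume = 104.8 + 10.6
= 115.4 mL

115.4


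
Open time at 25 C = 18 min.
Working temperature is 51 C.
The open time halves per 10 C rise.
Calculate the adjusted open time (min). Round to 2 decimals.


factor = 2^((51 - 25) / 10) = 6.0629
ot = 18 / 6.0629 = 2.97 min

2.97


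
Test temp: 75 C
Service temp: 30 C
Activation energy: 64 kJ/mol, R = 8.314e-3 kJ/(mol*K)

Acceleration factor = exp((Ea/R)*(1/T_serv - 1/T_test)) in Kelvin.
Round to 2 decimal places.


AF = exp((64/0.008314)*(1/303.15 - 1/348.15))
= 26.63

26.63


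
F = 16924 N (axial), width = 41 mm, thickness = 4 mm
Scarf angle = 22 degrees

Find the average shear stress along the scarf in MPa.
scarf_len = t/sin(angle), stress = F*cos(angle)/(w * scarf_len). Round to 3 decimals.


scarf_len = 4/sin(22 deg) = 10.6779
cos(22 deg) = 0.927184
stress = 16924*0.927184/(41*10.6779) = 35.843 MPa

35.843


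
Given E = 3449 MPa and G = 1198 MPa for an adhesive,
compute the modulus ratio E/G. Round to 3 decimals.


E/G ratio = 3449 / 1198 = 2.879

2.879


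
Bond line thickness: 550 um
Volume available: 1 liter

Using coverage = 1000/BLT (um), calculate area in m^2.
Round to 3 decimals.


1 L = 1e6 mm^3, thickness = 550 um = 0.55 mm
Area = 1e6 / 0.55 mm^2 = (1e6 / 0.55) / 1e6 m^2 = 1000 / 550 m^2
= 1.818 m^2

1.818


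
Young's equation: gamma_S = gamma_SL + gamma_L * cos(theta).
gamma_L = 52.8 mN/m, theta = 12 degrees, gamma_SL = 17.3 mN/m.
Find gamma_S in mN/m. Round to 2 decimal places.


cos(12 deg) = 0.978148
gamma_S = 17.3 + 52.8 * 0.978148
= 68.95 mN/m

68.95


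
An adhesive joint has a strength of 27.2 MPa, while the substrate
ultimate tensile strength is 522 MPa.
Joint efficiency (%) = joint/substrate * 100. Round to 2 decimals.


Efficiency = 27.2 / 522 * 100
= 5.21%

5.21


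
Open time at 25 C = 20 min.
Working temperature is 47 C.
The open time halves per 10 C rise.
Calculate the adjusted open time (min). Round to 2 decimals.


factor = 2^((47 - 25) / 10) = 4.5948
ot = 20 / 4.5948 = 4.35 min

4.35


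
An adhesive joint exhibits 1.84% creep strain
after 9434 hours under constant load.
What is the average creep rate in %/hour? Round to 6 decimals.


Creep rate = strain / time
= 1.84 / 9434
= 0.000195 %/h

0.000195


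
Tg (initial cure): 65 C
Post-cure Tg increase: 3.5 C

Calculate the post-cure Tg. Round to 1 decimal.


Post-cure Tg = 65 + 3.5 = 68.5 C

68.5


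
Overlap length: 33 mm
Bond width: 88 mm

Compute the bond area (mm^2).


Bond area = 33 * 88 = 2904 mm^2

2904


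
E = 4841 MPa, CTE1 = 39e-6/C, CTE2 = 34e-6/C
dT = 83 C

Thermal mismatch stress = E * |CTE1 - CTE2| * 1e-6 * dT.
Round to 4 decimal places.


= 4841 * 5e-6 * 83
= 2.0090 MPa

2.0090


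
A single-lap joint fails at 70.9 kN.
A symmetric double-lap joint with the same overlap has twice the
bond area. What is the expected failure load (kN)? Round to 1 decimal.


Double-lap load = 2 * 70.9 = 141.8 kN

141.8


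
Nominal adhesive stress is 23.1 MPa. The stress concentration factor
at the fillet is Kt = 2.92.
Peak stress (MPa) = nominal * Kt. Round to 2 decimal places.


Peak = 23.1 * 2.92 = 67.45 MPa

67.45


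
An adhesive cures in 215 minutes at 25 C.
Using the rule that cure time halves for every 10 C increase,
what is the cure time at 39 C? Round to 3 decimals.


Factor = 2^((39 - 25) / 10) = 2.6390
Cure time = 215 / 2.6390
= 81.470 minutes

81.470


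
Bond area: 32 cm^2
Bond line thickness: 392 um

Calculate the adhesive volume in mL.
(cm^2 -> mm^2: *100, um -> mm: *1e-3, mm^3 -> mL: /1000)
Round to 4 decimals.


V = 32*100 * 392*1e-3 / 1000
= 1.2544 mL

1.2544


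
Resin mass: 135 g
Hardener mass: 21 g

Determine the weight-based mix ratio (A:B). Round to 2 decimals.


Ratio = 135 / 21 = 6.43

6.43


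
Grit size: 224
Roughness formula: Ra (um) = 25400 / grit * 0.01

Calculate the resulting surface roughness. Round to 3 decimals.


Ra = 25400 / 224 * 0.01
= 1.134 um

1.134


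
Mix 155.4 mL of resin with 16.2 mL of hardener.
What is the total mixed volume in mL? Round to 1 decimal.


Total = 155.4 + 16.2 = 171.6 mL

171.6


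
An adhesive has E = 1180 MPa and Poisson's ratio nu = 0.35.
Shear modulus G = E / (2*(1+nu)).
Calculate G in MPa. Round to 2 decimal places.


G = 1180 / (2*(1+0.35))
= 1180 / 2.70
= 437.04 MPa

437.04


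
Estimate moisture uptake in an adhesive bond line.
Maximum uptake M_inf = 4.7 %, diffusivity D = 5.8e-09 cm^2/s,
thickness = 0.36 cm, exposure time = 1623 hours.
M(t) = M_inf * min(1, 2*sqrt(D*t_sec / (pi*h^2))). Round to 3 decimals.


Convert time: 1623 h = 5842800 s
ratio = min(1, 2*sqrt(5.8e-09*5842800/(pi*0.36^2)))
= 0.577002
M(t) = 4.7 * 0.577002 = 2.712%

2.712


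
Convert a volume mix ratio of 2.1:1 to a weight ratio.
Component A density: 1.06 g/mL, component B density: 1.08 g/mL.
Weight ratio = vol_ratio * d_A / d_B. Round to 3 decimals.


= 2.1 * 1.06 / 1.08 = 2.061

2.061


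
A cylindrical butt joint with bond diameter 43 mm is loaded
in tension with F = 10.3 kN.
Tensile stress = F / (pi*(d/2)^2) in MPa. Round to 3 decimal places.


Area = pi * (43/2)^2 = 1452.2012 mm^2
Stress = 10.3*1000 / 1452.2012
= 7.093 MPa

7.093


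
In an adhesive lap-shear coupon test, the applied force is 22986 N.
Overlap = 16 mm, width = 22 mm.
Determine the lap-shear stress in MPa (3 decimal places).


stress = F / (overlap * width)
= 22986 / (16 * 22)
= 65.301 MPa

65.301


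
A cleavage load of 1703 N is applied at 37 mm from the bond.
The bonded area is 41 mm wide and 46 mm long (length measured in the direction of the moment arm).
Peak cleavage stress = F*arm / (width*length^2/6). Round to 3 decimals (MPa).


Moment = 1703 * 37 = 63011 N*mm
Section modulus = 41 * 2116 / 6 = 86756 / 6 mm^3
Stress = 63011 / (86756 / 6) = 378066 / 86756
= 4.358 MPa

4.358


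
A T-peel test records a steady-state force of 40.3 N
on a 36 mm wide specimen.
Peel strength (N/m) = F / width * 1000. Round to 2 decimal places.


Peel strength = 40.3 / 36 * 1000
= 1119.44 N/m

1119.44


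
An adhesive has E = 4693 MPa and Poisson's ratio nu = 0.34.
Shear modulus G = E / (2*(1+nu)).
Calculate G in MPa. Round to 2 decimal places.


G = 4693 / (2*(1+0.34))
= 4693 / 2.68
= 1751.12 MPa

1751.12


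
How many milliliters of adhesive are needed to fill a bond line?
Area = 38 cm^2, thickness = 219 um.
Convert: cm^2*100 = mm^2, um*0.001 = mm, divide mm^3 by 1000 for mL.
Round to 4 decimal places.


= (38 * 100) * (219 * 0.001) / 1000
= 0.8322 mL

0.8322


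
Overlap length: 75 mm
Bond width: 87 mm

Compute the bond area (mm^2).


Bond area = 75 * 87 = 6525 mm^2

6525


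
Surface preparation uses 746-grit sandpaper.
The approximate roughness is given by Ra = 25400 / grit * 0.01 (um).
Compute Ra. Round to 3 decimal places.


Ra = 25400 / 746 * 0.01
= 254 / 746
= 0.340 um

0.340


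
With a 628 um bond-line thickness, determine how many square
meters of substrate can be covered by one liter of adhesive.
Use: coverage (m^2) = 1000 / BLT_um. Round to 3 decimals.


Coverage = 1000 / 628 = 1.592 m^2

1.592


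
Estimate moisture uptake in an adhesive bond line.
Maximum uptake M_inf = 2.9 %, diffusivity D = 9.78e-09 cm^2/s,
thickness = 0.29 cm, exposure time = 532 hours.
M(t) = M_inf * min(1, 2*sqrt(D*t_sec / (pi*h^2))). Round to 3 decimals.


Convert time: 532 h = 1915200 s
ratio = min(1, 2*sqrt(9.78e-09*1915200/(pi*0.29^2)))
= 0.532517
M(t) = 2.9 * 0.532517 = 1.544%

1.544


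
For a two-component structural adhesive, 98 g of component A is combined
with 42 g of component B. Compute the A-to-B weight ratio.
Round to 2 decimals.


Weight ratio A:B = 98 / 42
= 2.33

2.33


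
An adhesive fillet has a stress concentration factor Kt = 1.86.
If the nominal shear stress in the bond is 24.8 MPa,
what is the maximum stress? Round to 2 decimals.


Max stress = 24.8 * 1.86 = 46.13 MPa

46.13


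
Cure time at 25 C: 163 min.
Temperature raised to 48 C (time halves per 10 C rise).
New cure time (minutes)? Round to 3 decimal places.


Acceleration factor = 2^(23/10) = 4.9246
New time = 163 / 4.9246 = 33.099 min

33.099


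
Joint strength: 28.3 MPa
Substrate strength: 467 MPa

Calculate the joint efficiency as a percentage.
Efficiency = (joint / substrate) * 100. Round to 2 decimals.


Efficiency = (28.3 / 467) * 100 = 6.06%

6.06


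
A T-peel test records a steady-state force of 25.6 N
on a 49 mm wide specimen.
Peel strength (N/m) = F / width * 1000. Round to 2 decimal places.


Peel strength = 25.6 / 49 * 1000
= 522.45 N/m

522.45


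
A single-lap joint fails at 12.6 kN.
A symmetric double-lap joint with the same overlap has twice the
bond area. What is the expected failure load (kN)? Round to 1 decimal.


Double-lap load = 2 * 12.6 = 25.2 kN

25.2


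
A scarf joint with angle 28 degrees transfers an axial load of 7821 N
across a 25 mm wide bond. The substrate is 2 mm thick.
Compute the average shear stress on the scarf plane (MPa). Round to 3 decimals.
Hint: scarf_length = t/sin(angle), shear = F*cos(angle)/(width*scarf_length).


scarf_length = 2 / sin(28 deg) = 4.2601 mm
cos(28 deg) = 0.882948
shear stress = 7821 * 0.882948 / (25 * 4.2601)
= 64.839 MPa

64.839


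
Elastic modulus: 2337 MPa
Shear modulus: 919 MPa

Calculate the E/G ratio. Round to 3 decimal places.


E / G = 2337 / 919 = 2.543

2.543


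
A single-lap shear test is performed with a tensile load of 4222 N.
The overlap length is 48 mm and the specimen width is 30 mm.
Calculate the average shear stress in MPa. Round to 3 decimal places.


Shear stress = F / (overlap * width)
= 4222 / (48 * 30)
= 4222 / 1440
= 2.932 MPa

2.932


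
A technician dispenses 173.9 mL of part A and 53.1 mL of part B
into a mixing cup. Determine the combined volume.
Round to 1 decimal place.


Combined volume = 173.9 + 53.1
= 227.0 mL

227.0


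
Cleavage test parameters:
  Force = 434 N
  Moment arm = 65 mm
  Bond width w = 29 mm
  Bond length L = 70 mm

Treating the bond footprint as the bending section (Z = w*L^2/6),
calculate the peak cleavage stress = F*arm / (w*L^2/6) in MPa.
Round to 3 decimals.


M = 434 * 65 = 28210 N*mm
Z = 29 * 70^2 / 6 = 142100 / 6 mm^3
sigma = M / Z = 6 * 28210 / 142100 = 169260 / 142100
= 1.191 MPa

1.191


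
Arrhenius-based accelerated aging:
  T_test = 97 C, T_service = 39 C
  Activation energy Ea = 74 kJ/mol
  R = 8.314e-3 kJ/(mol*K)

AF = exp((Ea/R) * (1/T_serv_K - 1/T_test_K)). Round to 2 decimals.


T_test_K = 370.15, T_serv_K = 312.15
AF = exp((74/8.314e-3) * (1/312.15 - 1/370.15))
= 87.18

87.18


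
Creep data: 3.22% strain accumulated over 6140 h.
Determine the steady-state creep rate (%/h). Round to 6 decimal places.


Rate = 3.22 / 6140 = 0.000524 %/h

0.000524


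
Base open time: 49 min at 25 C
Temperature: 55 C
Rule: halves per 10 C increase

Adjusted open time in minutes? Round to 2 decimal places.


Acceleration = 2^((55-25)/10) = 8.0000
Open time = 49 / 8.0000 = 6.13 min

6.13


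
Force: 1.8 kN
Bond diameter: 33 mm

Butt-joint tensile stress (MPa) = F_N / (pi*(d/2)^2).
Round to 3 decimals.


F_N = 1.8 * 1000 = 1800.0 N
A = pi*(16.5)^2 = 855.2986 mm^2
stress = 1800.0 / 855.2986 = 2.105 MPa

2.105


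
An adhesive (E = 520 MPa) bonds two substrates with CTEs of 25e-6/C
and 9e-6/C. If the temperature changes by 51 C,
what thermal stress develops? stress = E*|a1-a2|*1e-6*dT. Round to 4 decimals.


Stress = 520 * |25 - 9| * 1e-6 * 51
= 0.4243 MPa

0.4243


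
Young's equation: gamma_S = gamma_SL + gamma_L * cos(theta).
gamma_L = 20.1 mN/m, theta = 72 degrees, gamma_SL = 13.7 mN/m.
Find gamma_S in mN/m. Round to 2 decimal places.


cos(72 deg) = 0.309017
gamma_S = 13.7 + 20.1 * 0.309017
= 19.91 mN/m

19.91


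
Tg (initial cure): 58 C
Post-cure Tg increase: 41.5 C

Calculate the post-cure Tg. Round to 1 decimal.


Post-cure Tg = 58 + 41.5 = 99.5 C

99.5


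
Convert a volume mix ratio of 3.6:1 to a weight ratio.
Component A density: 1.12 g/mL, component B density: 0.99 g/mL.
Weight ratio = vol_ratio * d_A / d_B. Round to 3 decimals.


= 3.6 * 1.12 / 0.99 = 4.073

4.073


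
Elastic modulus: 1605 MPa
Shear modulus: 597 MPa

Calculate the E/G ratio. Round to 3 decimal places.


E / G = 1605 / 597 = 2.688

2.688


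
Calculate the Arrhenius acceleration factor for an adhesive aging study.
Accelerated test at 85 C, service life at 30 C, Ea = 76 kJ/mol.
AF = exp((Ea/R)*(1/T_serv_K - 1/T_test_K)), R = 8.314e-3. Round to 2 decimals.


T_test = 358.15 K, T_serv = 303.15 K
Ea/R = 76 / 0.008314 = 9141.21
AF = exp(9141.21 * (1/303.15 - 1/358.15))
= 102.58

102.58


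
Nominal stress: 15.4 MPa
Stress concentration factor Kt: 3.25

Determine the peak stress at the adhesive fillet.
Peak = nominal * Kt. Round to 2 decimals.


Peak stress = 15.4 * 3.25
= 50.05 MPa

50.05


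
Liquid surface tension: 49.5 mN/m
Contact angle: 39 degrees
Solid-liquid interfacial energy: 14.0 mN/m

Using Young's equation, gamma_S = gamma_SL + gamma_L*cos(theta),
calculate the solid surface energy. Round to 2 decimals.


gamma_S = 14.0 + 49.5 * cos(39)
= 52.47 mN/m

52.47


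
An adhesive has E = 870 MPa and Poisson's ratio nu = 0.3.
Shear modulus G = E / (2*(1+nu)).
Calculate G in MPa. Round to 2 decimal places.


G = 870 / (2*(1+0.3))
= 870 / 2.60
= 334.62 MPa

334.62


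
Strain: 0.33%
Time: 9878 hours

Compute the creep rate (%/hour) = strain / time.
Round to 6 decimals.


Creep rate = 0.33 / 9878
= 0.000033 %/h

0.000033


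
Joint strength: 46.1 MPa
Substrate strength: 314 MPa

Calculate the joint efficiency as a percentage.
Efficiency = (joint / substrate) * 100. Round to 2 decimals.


Efficiency = (46.1 / 314) * 100 = 14.68%

14.68


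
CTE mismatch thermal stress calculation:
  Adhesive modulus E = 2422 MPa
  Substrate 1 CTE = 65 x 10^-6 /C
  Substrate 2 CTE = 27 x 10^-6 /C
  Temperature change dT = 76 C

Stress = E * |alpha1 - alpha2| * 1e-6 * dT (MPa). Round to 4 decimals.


delta_alpha = |65 - 27| = 38 x 10^-6/C
Stress = 2422 * 38e-6 * 76
= 6.9947 MPa

6.9947


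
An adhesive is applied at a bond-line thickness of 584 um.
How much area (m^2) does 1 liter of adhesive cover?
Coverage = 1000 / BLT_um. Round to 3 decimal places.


Coverage = 1000 / 584 = 1.712 m^2

1.712


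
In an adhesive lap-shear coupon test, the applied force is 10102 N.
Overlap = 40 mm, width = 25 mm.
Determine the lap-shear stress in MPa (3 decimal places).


stress = F / (overlap * width)
= 10102 / (40 * 25)
= 10.102 MPa

10.102


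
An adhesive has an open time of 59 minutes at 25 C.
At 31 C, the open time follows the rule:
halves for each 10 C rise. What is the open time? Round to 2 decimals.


Factor = 2^((31-25)/10) = 1.5157
Open time = 59 / 1.5157 = 38.93 min

38.93


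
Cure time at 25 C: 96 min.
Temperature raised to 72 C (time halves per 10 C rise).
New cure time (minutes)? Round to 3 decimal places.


Acceleration factor = 2^(47/10) = 25.9921
New time = 96 / 25.9921 = 3.693 min

3.693


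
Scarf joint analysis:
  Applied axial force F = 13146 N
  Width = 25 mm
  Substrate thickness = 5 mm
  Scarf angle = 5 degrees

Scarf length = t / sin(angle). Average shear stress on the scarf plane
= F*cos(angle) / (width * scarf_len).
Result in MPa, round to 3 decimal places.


Scarf length = 5 / sin(5 deg) = 57.3686 mm
cos(5 deg) = 0.996195
Shear = 13146 * 0.996195 / (25 * 57.3686)
= 9.131 MPa

9.131


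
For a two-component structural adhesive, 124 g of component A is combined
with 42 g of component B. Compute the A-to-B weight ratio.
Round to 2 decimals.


Weight ratio A:B = 124 / 42
= 2.95

2.95


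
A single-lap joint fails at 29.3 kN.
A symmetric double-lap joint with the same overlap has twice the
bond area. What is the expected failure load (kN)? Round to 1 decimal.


Double-lap load = 2 * 29.3 = 58.6 kN

58.6


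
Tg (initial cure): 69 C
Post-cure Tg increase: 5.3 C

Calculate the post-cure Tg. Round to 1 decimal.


Post-cure Tg = 69 + 5.3 = 74.3 C

74.3


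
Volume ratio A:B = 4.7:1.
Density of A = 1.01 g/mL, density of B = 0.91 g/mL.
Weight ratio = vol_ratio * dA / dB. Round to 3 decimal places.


Wt ratio = 4.7 * 1.01 / 0.91
= 5.216

5.216


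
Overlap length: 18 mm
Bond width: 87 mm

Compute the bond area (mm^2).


Bond area = 18 * 87 = 1566 mm^2

1566


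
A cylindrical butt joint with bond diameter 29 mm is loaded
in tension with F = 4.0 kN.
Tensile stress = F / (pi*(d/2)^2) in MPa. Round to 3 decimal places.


Area = pi * (29/2)^2 = 660.5199 mm^2
Stress = 4.0*1000 / 660.5199
= 6.056 MPa

6.056


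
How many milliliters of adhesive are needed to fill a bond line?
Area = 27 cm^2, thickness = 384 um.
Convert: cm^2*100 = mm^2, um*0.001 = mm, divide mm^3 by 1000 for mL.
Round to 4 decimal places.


= (27 * 100) * (384 * 0.001) / 1000
= 1.0368 mL

1.0368


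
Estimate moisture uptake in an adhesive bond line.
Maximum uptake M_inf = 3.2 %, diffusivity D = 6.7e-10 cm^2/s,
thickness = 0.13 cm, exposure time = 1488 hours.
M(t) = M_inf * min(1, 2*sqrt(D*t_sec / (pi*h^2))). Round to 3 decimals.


Convert time: 1488 h = 5356800 s
ratio = min(1, 2*sqrt(6.7e-10*5356800/(pi*0.13^2)))
= 0.519998
M(t) = 3.2 * 0.519998 = 1.664%

1.664


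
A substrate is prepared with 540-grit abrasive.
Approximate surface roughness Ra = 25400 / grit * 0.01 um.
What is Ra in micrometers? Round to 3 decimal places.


Ra = 25400 / 540 * 0.01 = 0.470 um

0.470


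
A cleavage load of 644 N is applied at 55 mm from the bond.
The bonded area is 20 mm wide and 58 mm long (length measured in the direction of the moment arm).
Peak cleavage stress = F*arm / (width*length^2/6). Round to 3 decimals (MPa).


Moment = 644 * 55 = 35420 N*mm
Section modulus = 20 * 3364 / 6 = 67280 / 6 mm^3
Stress = 35420 / (67280 / 6) = 212520 / 67280
= 3.159 MPa

3.159


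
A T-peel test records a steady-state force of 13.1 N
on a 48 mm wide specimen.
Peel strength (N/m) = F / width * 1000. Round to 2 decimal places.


Peel strength = 13.1 / 48 * 1000
= 272.92 N/m

272.92


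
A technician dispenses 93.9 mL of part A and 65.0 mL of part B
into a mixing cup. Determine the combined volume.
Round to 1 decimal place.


Combined volume = 93.9 + 65.0
= 158.9 mL

158.9


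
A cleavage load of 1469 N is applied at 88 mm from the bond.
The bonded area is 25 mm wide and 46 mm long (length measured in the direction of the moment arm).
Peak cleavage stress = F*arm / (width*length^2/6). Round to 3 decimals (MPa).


Moment = 1469 * 88 = 129272 N*mm
Section modulus = 25 * 2116 / 6 = 52900 / 6 mm^3
Stress = 129272 / (52900 / 6) = 775632 / 52900
= 14.662 MPa

14.662


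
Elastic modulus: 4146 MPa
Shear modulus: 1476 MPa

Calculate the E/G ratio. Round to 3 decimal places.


E / G = 4146 / 1476 = 2.809

2.809


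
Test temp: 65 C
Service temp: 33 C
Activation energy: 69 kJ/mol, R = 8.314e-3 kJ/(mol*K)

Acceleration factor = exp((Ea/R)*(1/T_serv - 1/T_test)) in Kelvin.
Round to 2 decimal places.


AF = exp((69/0.008314)*(1/306.15 - 1/338.15))
= 13.01

13.01


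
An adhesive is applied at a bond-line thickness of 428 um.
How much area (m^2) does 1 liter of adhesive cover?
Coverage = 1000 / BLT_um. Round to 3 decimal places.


Coverage = 1000 / 428 = 2.336 m^2

2.336


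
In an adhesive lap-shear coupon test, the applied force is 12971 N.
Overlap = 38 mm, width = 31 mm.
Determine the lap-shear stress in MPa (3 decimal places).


stress = F / (overlap * width)
= 12971 / (38 * 31)
= 11.011 MPa

11.011


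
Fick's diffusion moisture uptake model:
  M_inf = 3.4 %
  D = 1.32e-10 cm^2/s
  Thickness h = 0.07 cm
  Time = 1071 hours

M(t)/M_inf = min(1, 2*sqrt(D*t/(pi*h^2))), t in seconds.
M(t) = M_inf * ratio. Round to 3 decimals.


t_sec = 1071 * 3600 = 3855600
ratio = 2*sqrt(1.32e-10*3855600/(pi*0.07^2))
= min(1, 0.363655)
= 0.363655
M(t) = 3.4 * 0.363655 = 1.236 %

1.236


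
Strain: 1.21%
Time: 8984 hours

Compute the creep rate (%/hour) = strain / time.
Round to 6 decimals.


Creep rate = 1.21 / 8984
= 0.000135 %/h

0.000135


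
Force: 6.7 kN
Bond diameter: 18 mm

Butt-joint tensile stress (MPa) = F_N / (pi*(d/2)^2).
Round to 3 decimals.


F_N = 6.7 * 1000 = 6700.0 N
A = pi*(9.0)^2 = 254.4690 mm^2
stress = 6700.0 / 254.4690 = 26.329 MPa

26.329


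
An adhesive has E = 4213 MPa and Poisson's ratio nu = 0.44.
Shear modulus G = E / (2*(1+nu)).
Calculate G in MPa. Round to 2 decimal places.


G = 4213 / (2*(1+0.44))
= 4213 / 2.88
= 1462.85 MPa

1462.85


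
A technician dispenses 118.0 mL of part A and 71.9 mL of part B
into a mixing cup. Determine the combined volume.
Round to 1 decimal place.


Combined volume = 118.0 + 71.9
= 189.9 mL

189.9


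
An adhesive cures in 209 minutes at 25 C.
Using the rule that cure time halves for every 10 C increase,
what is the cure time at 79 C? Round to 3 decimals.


Factor = 2^((79 - 25) / 10) = 42.2243
Cure time = 209 / 42.2243
= 4.950 minutes

4.950


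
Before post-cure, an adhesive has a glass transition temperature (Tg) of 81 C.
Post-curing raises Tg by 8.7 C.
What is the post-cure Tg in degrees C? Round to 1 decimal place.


Tg_post = Tg_base + delta_Tg
= 81 + 8.7
= 89.7 C

89.7


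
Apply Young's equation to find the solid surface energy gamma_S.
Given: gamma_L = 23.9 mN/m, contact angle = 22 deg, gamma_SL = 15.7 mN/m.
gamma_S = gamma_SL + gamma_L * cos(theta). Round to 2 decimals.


theta_rad = 22 * pi/180 = 0.383972
gamma_S = 15.7 + 23.9 * cos(0.383972)
= 37.86 mN/m

37.86


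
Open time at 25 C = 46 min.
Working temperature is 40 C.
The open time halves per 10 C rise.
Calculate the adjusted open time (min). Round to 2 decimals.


factor = 2^((40 - 25) / 10) = 2.8284
ot = 46 / 2.8284 = 16.26 min

16.26


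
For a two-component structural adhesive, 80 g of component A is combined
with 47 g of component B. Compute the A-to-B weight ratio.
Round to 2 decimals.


Weight ratio A:B = 80 / 47
= 1.70

1.70


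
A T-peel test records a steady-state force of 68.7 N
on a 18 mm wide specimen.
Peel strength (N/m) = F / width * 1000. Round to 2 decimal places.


Peel strength = 68.7 / 18 * 1000
= 3816.67 N/m

3816.67


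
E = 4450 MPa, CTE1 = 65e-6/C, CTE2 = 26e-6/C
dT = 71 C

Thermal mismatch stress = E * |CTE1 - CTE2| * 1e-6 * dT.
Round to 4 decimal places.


= 4450 * 39e-6 * 71
= 12.3221 MPa

12.3221


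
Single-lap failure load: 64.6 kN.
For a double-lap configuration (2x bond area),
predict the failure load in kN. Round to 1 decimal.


Failure load = 64.6 * 2 = 129.2 kN

129.2


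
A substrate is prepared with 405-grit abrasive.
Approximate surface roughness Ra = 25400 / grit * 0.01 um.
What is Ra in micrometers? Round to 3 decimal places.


Ra = 25400 / 405 * 0.01 = 0.627 um

0.627


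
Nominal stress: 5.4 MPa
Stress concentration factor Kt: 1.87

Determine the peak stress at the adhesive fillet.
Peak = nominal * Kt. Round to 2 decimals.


Peak stress = 5.4 * 1.87
= 10.10 MPa

10.10


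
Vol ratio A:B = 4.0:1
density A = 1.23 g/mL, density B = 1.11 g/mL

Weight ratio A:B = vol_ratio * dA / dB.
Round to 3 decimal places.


Weight ratio = 4.0 * 1.23 / 1.11
= 4.432

4.432


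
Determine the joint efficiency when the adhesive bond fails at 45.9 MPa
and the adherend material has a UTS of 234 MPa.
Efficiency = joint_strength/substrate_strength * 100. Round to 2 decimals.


Joint efficiency = 45.9 / 234 * 100
= 19.62%

19.62


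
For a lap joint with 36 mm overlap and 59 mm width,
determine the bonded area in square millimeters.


Area = 36 * 59 = 2124 mm^2

2124


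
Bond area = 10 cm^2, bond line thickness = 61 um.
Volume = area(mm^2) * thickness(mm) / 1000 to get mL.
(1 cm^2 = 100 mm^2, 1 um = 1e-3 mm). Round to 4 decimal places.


area_mm2 = 10 * 100 = 1000
blt_mm = 61 * 1e-3 = 0.061
vol_mm3 = 1000 * 0.061 = 61.0
vol_mL = 61.0 / 1000 = 0.0610 mL

0.0610


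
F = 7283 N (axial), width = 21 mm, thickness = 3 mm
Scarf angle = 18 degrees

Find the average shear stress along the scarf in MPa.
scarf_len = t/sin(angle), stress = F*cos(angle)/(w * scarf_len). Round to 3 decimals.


scarf_len = 3/sin(18 deg) = 9.7082
cos(18 deg) = 0.951057
stress = 7283*0.951057/(21*9.7082) = 33.975 MPa

33.975


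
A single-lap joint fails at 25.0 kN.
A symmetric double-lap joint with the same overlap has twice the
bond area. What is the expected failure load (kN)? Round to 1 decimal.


Double-lap load = 2 * 25.0 = 50.0 kN

50.0


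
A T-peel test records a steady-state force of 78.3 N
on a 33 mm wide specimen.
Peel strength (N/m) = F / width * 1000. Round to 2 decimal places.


Peel strength = 78.3 / 33 * 1000
= 2372.73 N/m

2372.73


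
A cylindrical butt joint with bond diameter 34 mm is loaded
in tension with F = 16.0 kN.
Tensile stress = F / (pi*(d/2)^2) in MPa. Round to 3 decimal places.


Area = pi * (34/2)^2 = 907.9203 mm^2
Stress = 16.0*1000 / 907.9203
= 17.623 MPa

17.623


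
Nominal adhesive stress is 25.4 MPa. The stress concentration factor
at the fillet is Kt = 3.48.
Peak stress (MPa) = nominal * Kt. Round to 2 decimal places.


Peak = 25.4 * 3.48 = 88.39 MPa

88.39


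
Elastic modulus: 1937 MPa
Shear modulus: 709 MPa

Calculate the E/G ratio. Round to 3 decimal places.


E / G = 1937 / 709 = 2.732

2.732


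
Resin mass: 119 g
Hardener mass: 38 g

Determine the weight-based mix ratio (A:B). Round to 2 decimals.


Ratio = 119 / 38 = 3.13

3.13


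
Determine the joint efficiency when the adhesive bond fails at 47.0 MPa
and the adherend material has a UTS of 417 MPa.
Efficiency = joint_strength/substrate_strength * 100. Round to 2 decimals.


Joint efficiency = 47.0 / 417 * 100
= 11.27%

11.27


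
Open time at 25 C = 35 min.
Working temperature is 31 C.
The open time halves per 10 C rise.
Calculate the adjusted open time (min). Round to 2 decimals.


factor = 2^((31 - 25) / 10) = 1.5157
ot = 35 / 1.5157 = 23.09 min

23.09


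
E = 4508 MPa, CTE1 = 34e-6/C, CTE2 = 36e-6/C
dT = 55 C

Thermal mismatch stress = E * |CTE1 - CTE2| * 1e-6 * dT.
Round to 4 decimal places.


= 4508 * 2e-6 * 55
= 0.4959 MPa

0.4959


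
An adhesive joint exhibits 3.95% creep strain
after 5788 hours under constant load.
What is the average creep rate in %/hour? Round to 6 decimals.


Creep rate = strain / time
= 3.95 / 5788
= 0.000682 %/h

0.000682


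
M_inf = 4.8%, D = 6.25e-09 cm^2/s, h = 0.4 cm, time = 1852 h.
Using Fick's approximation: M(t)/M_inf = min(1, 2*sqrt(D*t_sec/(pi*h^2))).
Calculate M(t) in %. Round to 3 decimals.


t = 6667200 s
ratio = min(1, 2*sqrt(6.25e-09*6667200/(pi*0.1600)))
= 0.575847
M(t) = 4.8 * 0.575847 = 2.764%

2.764


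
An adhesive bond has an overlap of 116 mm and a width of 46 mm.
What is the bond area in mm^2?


Bond area = overlap * width
= 116 * 46
= 5336 mm^2

5336


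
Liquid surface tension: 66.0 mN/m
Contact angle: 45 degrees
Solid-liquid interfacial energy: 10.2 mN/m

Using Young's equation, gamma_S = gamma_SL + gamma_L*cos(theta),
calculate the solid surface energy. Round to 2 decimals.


gamma_S = 10.2 + 66.0 * cos(45)
= 56.87 mN/m

56.87


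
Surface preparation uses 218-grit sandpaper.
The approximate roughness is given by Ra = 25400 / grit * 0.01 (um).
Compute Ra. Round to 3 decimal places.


Ra = 25400 / 218 * 0.01
= 254 / 218
= 1.165 um

1.165


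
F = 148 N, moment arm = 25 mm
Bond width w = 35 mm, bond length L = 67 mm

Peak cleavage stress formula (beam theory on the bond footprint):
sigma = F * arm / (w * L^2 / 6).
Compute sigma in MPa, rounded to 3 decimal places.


sigma = (148 * 25) / (35 * 4489 / 6)
= 3700 * 6 / 157115
= 22200 / 157115
= 0.141 MPa

0.141


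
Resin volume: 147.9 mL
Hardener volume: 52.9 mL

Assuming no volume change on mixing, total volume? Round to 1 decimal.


V_total = 147.9 + 52.9 = 200.8 mL

200.8


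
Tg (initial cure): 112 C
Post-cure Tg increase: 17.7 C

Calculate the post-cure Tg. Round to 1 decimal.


Post-cure Tg = 112 + 17.7 = 129.7 C

129.7


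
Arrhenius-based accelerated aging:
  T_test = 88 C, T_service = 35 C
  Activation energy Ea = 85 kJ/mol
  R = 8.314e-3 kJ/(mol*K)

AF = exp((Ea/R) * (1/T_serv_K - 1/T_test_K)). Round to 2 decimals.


T_test_K = 361.15, T_serv_K = 308.15
AF = exp((85/8.314e-3) * (1/308.15 - 1/361.15))
= 130.18

130.18


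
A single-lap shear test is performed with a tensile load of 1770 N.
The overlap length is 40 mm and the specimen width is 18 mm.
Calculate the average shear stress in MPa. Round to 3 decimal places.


Shear stress = F / (overlap * width)
= 1770 / (40 * 18)
= 1770 / 720
= 2.458 MPa

2.458


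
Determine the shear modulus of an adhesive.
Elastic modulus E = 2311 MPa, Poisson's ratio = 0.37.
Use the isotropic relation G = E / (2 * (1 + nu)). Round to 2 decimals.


G = 2311 / (2*(1+0.37)) = 2311 / 2.74
= 843.43 MPa

843.43


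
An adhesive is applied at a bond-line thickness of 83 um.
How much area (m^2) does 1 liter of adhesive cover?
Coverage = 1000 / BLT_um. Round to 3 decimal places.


Coverage = 1000 / 83 = 12.048 m^2

12.048


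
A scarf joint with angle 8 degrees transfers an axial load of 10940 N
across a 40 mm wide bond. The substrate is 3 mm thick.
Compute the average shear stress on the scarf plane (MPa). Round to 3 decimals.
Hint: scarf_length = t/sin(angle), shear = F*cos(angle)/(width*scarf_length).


scarf_length = 3 / sin(8 deg) = 21.5559 mm
cos(8 deg) = 0.990268
shear stress = 10940 * 0.990268 / (40 * 21.5559)
= 12.564 MPa

12.564


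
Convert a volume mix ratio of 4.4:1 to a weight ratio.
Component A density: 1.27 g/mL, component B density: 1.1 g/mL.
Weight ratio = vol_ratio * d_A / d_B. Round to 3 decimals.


= 4.4 * 1.27 / 1.1 = 5.080

5.080


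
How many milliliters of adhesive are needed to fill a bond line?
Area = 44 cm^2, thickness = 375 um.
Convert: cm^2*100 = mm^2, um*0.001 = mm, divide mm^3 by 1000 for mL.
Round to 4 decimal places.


= (44 * 100) * (375 * 0.001) / 1000
= 1.6500 mL

1.6500


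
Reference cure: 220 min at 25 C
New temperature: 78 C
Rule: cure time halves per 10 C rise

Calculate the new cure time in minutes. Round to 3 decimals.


factor = 2^((78-25)/10) = 39.3966
t_new = 220 / 39.3966 = 5.584 min

5.584


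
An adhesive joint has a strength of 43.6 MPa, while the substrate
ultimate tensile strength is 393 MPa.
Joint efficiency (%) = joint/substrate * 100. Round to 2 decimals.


Efficiency = 43.6 / 393 * 100
= 11.09%

11.09


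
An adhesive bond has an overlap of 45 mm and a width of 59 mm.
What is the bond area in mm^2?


Bond area = overlap * width
= 45 * 59
= 2655 mm^2

2655


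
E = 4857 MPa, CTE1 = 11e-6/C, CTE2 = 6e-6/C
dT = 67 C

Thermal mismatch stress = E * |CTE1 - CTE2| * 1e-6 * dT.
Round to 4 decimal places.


= 4857 * 5e-6 * 67
= 1.6271 MPa

1.6271


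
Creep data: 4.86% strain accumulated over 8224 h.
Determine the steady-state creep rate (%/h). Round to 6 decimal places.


Rate = 4.86 / 8224 = 0.000591 %/h

0.000591


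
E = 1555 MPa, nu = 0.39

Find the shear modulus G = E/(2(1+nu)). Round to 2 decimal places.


G = 1555 / (2 * 1.39)
= 559.35 MPa

559.35


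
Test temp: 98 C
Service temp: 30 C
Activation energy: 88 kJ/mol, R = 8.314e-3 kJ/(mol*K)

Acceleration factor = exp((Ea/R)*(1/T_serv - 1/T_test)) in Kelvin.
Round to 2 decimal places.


AF = exp((88/0.008314)*(1/303.15 - 1/371.15))
= 600.03

600.03


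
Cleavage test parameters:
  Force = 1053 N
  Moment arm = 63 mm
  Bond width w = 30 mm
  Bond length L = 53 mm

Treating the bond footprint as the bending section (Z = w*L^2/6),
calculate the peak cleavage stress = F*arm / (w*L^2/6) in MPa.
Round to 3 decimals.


M = 1053 * 63 = 66339 N*mm
Z = 30 * 53^2 / 6 = 84270 / 6 mm^3
sigma = M / Z = 6 * 66339 / 84270 = 398034 / 84270
= 4.723 MPa

4.723


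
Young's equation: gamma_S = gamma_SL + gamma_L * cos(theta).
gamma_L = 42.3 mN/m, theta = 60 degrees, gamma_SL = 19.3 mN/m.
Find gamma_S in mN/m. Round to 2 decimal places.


cos(60 deg) = 0.500000
gamma_S = 19.3 + 42.3 * 0.500000
= 40.45 mN/m

40.45


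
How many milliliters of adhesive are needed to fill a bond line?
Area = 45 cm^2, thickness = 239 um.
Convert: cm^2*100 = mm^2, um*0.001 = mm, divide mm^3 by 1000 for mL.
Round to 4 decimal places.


= (45 * 100) * (239 * 0.001) / 1000
= 1.0755 mL

1.0755


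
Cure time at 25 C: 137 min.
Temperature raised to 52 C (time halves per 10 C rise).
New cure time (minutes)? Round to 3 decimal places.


Acceleration factor = 2^(27/10) = 6.4980
New time = 137 / 6.4980 = 21.083 min

21.083


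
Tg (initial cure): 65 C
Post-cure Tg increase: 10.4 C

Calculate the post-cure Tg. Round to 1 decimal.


Post-cure Tg = 65 + 10.4 = 75.4 C

75.4


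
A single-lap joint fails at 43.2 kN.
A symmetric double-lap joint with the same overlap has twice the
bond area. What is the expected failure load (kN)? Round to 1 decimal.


Double-lap load = 2 * 43.2 = 86.4 kN

86.4


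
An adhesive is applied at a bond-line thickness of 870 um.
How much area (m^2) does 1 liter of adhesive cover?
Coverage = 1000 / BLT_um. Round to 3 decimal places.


Coverage = 1000 / 870 = 1.149 m^2

1.149


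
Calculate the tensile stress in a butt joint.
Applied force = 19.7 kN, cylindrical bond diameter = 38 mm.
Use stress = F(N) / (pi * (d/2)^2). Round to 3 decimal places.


A = pi * 19.0^2 = 1134.1149 mm^2
sigma = 19700.0 / 1134.1149 = 17.370 MPa

17.370


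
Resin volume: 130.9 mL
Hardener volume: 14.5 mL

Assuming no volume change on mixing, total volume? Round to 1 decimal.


V_total = 130.9 + 14.5 = 145.4 mL

145.4


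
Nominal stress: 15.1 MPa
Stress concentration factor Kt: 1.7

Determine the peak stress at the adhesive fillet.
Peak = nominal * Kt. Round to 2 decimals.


Peak stress = 15.1 * 1.7
= 25.67 MPa

25.67


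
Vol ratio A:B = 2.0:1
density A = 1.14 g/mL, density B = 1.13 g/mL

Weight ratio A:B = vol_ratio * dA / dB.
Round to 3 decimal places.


Weight ratio = 2.0 * 1.14 / 1.13
= 2.018

2.018


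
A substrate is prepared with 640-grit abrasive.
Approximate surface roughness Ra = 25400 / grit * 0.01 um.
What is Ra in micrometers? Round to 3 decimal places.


Ra = 25400 / 640 * 0.01 = 0.397 um

0.397


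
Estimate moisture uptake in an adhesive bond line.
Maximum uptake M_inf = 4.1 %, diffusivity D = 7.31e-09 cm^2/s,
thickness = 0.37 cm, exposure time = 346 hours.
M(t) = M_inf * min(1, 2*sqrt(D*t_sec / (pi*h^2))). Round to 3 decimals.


Convert time: 346 h = 1245600 s
ratio = min(1, 2*sqrt(7.31e-09*1245600/(pi*0.37^2)))
= 0.291006
M(t) = 4.1 * 0.291006 = 1.193%

1.193


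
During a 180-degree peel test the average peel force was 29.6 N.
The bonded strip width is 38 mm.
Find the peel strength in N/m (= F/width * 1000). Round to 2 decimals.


Peel strength = F/width * 1000
= 29.6 / 38 * 1000
= 778.95 N/m

778.95


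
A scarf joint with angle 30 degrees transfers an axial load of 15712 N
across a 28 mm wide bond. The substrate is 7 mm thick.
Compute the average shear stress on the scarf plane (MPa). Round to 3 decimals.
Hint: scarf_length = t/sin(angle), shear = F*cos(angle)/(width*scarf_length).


scarf_length = 7 / sin(30 deg) = 14.0000 mm
cos(30 deg) = 0.866025
shear stress = 15712 * 0.866025 / (28 * 14.0000)
= 34.712 MPa

34.712


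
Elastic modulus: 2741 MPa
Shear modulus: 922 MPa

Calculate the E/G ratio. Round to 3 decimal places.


E / G = 2741 / 922 = 2.973

2.973


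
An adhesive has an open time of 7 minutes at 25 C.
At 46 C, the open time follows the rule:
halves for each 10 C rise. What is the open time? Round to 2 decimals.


Factor = 2^((46-25)/10) = 4.2871
Open time = 7 / 4.2871 = 1.63 min

1.63


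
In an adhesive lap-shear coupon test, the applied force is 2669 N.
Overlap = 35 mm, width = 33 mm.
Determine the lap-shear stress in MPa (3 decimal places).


stress = F / (overlap * width)
= 2669 / (35 * 33)
= 2.311 MPa

2.311


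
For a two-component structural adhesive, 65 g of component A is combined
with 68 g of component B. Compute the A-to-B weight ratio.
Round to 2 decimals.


Weight ratio A:B = 65 / 68
= 0.96

0.96


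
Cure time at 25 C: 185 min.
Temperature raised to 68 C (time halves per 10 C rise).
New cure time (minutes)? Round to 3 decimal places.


Acceleration factor = 2^(43/10) = 19.6983
New time = 185 / 19.6983 = 9.392 min

9.392


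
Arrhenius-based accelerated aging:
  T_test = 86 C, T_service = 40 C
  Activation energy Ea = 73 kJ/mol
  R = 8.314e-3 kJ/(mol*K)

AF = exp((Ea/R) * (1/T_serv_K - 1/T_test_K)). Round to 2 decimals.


T_test_K = 359.15, T_serv_K = 313.15
AF = exp((73/8.314e-3) * (1/313.15 - 1/359.15))
= 36.28

36.28


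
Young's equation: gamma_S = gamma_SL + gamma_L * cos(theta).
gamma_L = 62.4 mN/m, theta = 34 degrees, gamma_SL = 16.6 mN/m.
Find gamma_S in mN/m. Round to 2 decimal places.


cos(34 deg) = 0.829038
gamma_S = 16.6 + 62.4 * 0.829038
= 68.33 mN/m

68.33


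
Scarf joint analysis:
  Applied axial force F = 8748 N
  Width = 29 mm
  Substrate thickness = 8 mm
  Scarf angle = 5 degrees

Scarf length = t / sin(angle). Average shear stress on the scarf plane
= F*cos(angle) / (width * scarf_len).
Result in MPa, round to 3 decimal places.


Scarf length = 8 / sin(5 deg) = 91.7897 mm
cos(5 deg) = 0.996195
Shear = 8748 * 0.996195 / (29 * 91.7897)
= 3.274 MPa

3.274


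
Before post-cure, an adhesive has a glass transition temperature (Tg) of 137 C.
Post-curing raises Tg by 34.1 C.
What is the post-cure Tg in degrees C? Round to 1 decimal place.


Tg_post = Tg_base + delta_Tg
= 137 + 34.1
= 171.1 C

171.1


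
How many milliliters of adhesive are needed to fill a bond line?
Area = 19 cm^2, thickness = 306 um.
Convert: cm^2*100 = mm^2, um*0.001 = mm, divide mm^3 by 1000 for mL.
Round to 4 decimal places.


= (19 * 100) * (306 * 0.001) / 1000
= 0.5814 mL

0.5814


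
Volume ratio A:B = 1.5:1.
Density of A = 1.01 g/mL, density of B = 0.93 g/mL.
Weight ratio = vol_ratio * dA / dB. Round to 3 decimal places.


Wt ratio = 1.5 * 1.01 / 0.93
= 1.629

1.629


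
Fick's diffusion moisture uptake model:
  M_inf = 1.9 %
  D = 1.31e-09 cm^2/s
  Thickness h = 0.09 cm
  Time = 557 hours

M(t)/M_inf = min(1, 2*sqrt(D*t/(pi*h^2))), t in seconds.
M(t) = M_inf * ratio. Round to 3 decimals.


t_sec = 557 * 3600 = 2005200
ratio = 2*sqrt(1.31e-09*2005200/(pi*0.09^2))
= min(1, 0.642580)
= 0.642580
M(t) = 1.9 * 0.642580 = 1.221 %

1.221


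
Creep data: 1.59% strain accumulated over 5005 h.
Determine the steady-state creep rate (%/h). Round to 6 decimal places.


Rate = 1.59 / 5005 = 0.000318 %/h

0.000318


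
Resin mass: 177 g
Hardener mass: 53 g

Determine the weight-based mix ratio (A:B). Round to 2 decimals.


Ratio = 177 / 53 = 3.34

3.34


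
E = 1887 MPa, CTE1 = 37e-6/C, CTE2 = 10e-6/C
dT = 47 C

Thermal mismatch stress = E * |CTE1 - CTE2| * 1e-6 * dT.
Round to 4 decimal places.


= 1887 * 27e-6 * 47
= 2.3946 MPa

2.3946


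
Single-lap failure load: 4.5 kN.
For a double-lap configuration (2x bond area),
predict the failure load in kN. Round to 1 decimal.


Failure load = 4.5 * 2 = 9.0 kN

9.0


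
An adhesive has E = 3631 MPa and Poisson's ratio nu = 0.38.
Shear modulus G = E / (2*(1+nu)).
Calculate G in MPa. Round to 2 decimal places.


G = 3631 / (2*(1+0.38))
= 3631 / 2.76
= 1315.58 MPa

1315.58
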